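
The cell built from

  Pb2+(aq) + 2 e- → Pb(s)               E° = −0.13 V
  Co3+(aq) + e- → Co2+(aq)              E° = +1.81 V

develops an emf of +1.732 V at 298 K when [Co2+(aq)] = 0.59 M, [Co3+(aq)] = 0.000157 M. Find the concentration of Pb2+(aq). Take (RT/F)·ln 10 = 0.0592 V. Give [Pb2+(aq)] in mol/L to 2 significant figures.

With Co³⁺/Co²⁺ at the cathode and Pb²⁺/Pb at the anode, E°cell = +1.81 − (−0.13) = +1.94 V (n = 2).
From the Nernst equation, log Q = n(E° − E)/0.0592 = 2·(+1.94 − (+1.732))/0.0592 = 7.027.
Balancing electrons gives 2 Co3+(aq) + Pb(s) → 2 Co2+(aq) + Pb2+(aq); thus Q = ([Co2+(aq)]^2·[Pb2+(aq)]) / [Co3+(aq)]^2.
Substituting the known concentrations and solving, log [Pb2+(aq)] = −0.123 and [Pb2+(aq)] = 0.75 M.

0.75 M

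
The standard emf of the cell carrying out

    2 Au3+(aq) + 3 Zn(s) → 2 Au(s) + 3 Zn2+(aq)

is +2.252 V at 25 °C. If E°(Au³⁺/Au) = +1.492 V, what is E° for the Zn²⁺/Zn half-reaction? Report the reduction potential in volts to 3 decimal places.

In the reaction as written the Au³⁺/Au couple is reduced (cathode) and Zn²⁺/Zn is oxidized (anode), so E°cell = E°(Au³⁺/Au) − E°(Zn²⁺/Zn).
E°(Zn²⁺/Zn) = E°(cathode) − E°cell = +1.492 − (+2.252) = −0.760 V.

−0.760 V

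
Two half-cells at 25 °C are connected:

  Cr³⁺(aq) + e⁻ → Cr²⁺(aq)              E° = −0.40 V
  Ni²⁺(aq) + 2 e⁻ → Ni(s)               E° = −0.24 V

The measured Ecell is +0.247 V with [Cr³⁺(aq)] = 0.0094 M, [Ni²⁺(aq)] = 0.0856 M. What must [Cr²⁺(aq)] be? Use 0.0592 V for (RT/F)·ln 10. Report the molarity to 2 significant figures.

0.95 M

With Ni²⁺/Ni at the cathode and Cr³⁺/Cr²⁺ at the anode, E°cell = −0.24 − (−0.40) = +0.16 V (n = 2).
From the Nernst equation, log Q = n(E° − E)/0.0592 = 2·(+0.16 − (+0.247))/0.0592 = −2.939.
Balancing electrons gives Ni²⁺(aq) + 2 Cr²⁺(aq) → Ni(s) + 2 Cr³⁺(aq); thus Q = [Cr³⁺(aq)]^2 / ([Ni²⁺(aq)]·[Cr²⁺(aq)]^2).
Isolating [Cr²⁺(aq)] in Q = 10^{−2.939} yields log [Cr²⁺(aq)] = −0.024, i.e. 0.95 M.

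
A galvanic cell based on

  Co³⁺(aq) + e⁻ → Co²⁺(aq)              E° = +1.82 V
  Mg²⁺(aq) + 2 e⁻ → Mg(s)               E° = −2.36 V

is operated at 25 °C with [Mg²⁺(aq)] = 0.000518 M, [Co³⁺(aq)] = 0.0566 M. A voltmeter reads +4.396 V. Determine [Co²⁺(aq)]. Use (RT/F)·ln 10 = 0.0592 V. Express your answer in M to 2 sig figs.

0.00056 M

With Co³⁺/Co²⁺ at the cathode and Mg²⁺/Mg at the anode, E°cell = +1.82 − (−2.36) = +4.18 V (n = 2).
Since E = E° − (0.0592/n)·log Q, log Q = n(E° − E)/0.0592 = −7.297.
The balanced reaction is 2 Co³⁺(aq) + Mg(s) → 2 Co²⁺(aq) + Mg²⁺(aq), so Q = ([Co²⁺(aq)]^2·[Mg²⁺(aq)]) / [Co³⁺(aq)]^2.
Isolating [Co²⁺(aq)] in Q = 10^{−7.297} yields log [Co²⁺(aq)] = −3.253, i.e. 0.00056 M.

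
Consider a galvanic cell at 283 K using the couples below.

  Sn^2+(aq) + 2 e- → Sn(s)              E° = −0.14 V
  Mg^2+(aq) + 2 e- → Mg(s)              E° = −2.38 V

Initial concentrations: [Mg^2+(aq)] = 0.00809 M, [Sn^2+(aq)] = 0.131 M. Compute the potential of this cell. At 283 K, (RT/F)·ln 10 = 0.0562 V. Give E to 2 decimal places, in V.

+2.27 V

Since E°(Sn²⁺/Sn) > E°(Mg²⁺/Mg), Sn²⁺/Sn serves as the cathode.
E°cell = −0.14 − (−2.38) = +2.24 V, with n = 2 electrons transferred.
For the overall reaction Sn^2+(aq) + Mg(s) → Sn(s) + Mg^2+(aq), Q = [Mg^2+(aq)] / [Sn^2+(aq)] = 0.0618, giving log Q = −1.209.
E = E° − (0.0562/n)·log Q = +2.24 − (0.0562/2)(−1.209) = +2.27 V.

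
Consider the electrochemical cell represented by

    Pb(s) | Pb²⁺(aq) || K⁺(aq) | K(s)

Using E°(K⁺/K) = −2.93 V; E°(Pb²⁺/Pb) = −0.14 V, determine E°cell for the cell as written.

−2.79 V

By convention the left-hand electrode in cell notation is the anode (oxidation) and the right-hand electrode is the cathode (reduction).
E°cell = E°(right) − E°(left) = −2.93 − (−0.14) = −2.79 V.
The negative sign shows that, as written, the cell would require an external voltage to drive the reaction.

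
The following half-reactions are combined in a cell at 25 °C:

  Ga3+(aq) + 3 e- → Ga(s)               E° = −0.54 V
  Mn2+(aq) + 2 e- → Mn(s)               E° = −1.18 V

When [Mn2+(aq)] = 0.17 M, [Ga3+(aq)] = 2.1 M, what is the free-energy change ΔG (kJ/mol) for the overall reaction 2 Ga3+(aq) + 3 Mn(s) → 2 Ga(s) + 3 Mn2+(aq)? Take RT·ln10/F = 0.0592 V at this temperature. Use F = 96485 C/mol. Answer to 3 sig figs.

E°cell = −0.54 − (−1.18) = +0.64 V; the balanced reaction transfers n = 6 electrons.
Q = [Mn2+(aq)]^3 / [Ga3+(aq)]^2 = 0.00111, so log Q = −2.953 and E = +0.64 − (0.0592/6)(−2.953) = +0.6691 V.
ΔG = −nFE = −(6)(96485)(+0.6691) J/mol = −387 kJ/mol.

−387 kJ/mol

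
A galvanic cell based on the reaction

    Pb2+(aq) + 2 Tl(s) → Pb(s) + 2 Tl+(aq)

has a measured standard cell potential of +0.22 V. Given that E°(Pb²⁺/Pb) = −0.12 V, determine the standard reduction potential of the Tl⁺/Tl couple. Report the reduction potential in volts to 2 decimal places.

−0.34 V

In the reaction as written the Pb²⁺/Pb couple is reduced (cathode) and Tl⁺/Tl is oxidized (anode), so E°cell = E°(Pb²⁺/Pb) − E°(Tl⁺/Tl).
E°(Tl⁺/Tl) = E°(cathode) − E°cell = −0.12 − (+0.22) = −0.34 V.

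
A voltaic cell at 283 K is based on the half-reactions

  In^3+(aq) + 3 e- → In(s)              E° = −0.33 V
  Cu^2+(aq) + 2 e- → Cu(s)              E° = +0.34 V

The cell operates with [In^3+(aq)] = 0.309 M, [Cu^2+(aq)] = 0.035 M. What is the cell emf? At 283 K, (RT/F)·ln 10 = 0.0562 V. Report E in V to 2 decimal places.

+0.64 V

Cu²⁺/Cu is reduced (cathode, E° = +0.34 V) and In³⁺/In is oxidized (anode).
The standard potential is +0.34 − (−0.33) = +0.67 V and the balanced reaction transfers n = 6 electrons.
For the overall reaction 3 Cu^2+(aq) + 2 In(s) → 3 Cu(s) + 2 In^3+(aq), Q = [In^3+(aq)]^2 / [Cu^2+(aq)]^3 = 2.23×10^3, giving log Q = 3.348.
Applying E = E° − (RT ln10/nF)·log Q gives +0.67 − (0.0562/6)(3.348) = +0.64 V.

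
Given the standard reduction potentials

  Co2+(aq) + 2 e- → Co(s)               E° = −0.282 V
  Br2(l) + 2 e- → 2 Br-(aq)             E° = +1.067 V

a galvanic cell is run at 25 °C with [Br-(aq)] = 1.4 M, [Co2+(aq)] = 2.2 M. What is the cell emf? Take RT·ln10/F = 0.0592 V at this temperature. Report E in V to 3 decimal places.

+1.330 V

The Br₂/Br⁻ couple has the more positive E°, so it is the cathode; Co²⁺/Co is the anode.
The standard potential is +1.067 − (−0.282) = +1.349 V and the balanced reaction transfers n = 2 electrons.
Balancing gives Br2(l) + Co(s) → 2 Br-(aq) + Co2+(aq); hence Q = [Br-(aq)]^2·[Co2+(aq)] = 4.31 (log Q = 0.635).
Applying E = E° − (RT ln10/nF)·log Q gives +1.349 − (0.0592/2)(0.635) = +1.330 V.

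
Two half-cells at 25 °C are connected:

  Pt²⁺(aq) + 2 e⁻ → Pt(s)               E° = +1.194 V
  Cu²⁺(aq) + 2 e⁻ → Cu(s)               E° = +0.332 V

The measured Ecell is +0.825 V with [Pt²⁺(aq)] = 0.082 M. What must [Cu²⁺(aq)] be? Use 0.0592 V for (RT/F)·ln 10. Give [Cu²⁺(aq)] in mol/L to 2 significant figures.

The Pt²⁺/Pt couple has the larger reduction potential, so it is the cathode: E°cell = +1.194 − (+0.332) = +0.862 V and n = 2.
From the Nernst equation, log Q = n(E° − E)/0.0592 = 2·(+0.862 − (+0.825))/0.0592 = 1.250.
For Pt²⁺(aq) + Cu(s) → Pt(s) + Cu²⁺(aq), the reaction quotient is Q = [Cu²⁺(aq)] / [Pt²⁺(aq)].
Substituting the known concentrations and solving, log [Cu²⁺(aq)] = 0.164 and [Cu²⁺(aq)] = 1.5 M.

1.5 M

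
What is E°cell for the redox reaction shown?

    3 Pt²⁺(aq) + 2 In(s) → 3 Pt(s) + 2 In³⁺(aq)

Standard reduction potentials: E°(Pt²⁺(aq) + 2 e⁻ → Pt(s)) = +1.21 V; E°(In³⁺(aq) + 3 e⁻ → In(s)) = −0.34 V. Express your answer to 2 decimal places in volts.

Pt²⁺(aq) gains electrons, so the Pt²⁺/Pt couple is the cathode; the In³⁺/In couple is the anode.
E°cell = E°(cathode) − E°(anode) = +1.21 − (−0.34) = +1.55 V.
The positive value indicates the reaction is spontaneous as written.

+1.55 V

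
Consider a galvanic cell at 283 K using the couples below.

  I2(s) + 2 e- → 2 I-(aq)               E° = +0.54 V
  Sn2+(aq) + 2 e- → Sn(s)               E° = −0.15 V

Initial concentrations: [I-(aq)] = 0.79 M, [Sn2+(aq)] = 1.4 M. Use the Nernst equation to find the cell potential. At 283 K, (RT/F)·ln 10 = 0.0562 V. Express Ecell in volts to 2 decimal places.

+0.69 V

Since E°(I₂/I⁻) > E°(Sn²⁺/Sn), I₂/I⁻ serves as the cathode.
E°cell = E°cat − E°an = +0.54 − (−0.15) = +0.69 V; n = 2.
The balanced reaction is I2(s) + Sn(s) → 2 I-(aq) + Sn2+(aq), so Q = [I-(aq)]^2·[Sn2+(aq)] = 0.874 and log Q = −0.059.
By the Nernst equation, E = +0.69 − (0.0562/2)·(−0.059) = +0.69 V.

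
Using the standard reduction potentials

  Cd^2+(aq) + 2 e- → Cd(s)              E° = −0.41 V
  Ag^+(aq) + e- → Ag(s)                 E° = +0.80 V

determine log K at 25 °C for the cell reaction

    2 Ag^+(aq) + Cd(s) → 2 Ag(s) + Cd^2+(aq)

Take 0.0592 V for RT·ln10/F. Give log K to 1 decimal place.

log K = 40.9

The Ag⁺/Ag couple is reduced (cathode); E°cell = +0.80 − (−0.41) = +1.21 V with n = 2.
At equilibrium E = 0, so log K = nE°cell / 0.0592 = (2)(+1.21) / 0.0592 = 40.9.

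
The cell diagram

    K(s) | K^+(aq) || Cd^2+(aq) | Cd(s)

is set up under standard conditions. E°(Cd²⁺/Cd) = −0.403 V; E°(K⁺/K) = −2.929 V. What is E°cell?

+2.526 V

By convention the left-hand electrode in cell notation is the anode (oxidation) and the right-hand electrode is the cathode (reduction).
E°cell = E°(right) − E°(left) = −0.403 − (−2.929) = +2.526 V.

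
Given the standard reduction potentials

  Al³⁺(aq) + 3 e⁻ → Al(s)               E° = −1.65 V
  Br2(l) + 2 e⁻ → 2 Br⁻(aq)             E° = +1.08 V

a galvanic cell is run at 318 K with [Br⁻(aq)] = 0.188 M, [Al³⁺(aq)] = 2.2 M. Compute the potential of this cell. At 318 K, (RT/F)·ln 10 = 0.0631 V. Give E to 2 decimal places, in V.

Since E°(Br₂/Br⁻) > E°(Al³⁺/Al), Br₂/Br⁻ serves as the cathode.
E°cell = +1.08 − (−1.65) = +2.73 V, with n = 6 electrons transferred.
For the overall reaction 3 Br2(l) + 2 Al(s) → 6 Br⁻(aq) + 2 Al³⁺(aq), Q = [Br⁻(aq)]^6·[Al³⁺(aq)]^2 = 0.000214, giving log Q = −3.670.
E = E° − (0.0631/n)·log Q = +2.73 − (0.0631/6)(−3.670) = +2.77 V.

+2.77 V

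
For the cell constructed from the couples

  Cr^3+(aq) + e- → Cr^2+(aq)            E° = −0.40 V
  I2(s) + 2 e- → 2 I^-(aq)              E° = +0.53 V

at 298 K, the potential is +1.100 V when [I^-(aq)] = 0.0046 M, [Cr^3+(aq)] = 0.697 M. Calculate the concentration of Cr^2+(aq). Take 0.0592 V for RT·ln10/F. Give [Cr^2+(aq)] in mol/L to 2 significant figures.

2.4 M

I₂/I⁻ is the cathode (higher E°); E°cell = +0.53 − (−0.40) = +0.93 V with n = 2.
Rearranging E = E° − (0.0592/n)·log Q gives log Q = 2(+0.93 − (+1.100))/0.0592 = −5.743.
For I2(s) + 2 Cr^2+(aq) → 2 I^-(aq) + 2 Cr^3+(aq), the reaction quotient is Q = ([I^-(aq)]^2·[Cr^3+(aq)]^2) / [Cr^2+(aq)]^2.
Isolating [Cr^2+(aq)] in Q = 10^{−5.743} yields log [Cr^2+(aq)] = 0.377, i.e. 2.4 M.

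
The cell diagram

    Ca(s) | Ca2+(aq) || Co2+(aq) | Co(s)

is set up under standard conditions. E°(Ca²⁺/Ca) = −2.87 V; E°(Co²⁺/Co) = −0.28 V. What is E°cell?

By convention the left-hand electrode in cell notation is the anode (oxidation) and the right-hand electrode is the cathode (reduction).
E°cell = E°(right) − E°(left) = −0.28 − (−2.87) = +2.59 V.

+2.59 V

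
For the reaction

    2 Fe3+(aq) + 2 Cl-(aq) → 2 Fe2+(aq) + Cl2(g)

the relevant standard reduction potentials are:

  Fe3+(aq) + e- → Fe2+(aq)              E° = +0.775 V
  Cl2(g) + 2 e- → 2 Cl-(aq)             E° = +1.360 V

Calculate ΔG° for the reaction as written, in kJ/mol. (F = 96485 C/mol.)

+113 kJ/mol

In the reaction as written Fe3+(aq) is reduced, so the Fe³⁺/Fe²⁺ couple is the cathode and Cl₂/Cl⁻ is the anode.
E°cell = +0.775 − (+1.360) = −0.585 V; balancing electrons gives n = 2.
ΔG° = −nFE°cell = −(2)(96485)(−0.585) J/mol = +113 kJ/mol.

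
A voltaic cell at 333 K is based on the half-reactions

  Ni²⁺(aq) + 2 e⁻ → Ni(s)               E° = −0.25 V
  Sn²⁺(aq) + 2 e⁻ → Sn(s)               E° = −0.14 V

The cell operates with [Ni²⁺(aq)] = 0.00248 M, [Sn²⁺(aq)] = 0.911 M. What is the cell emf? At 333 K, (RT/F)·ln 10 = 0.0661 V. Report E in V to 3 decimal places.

+0.195 V

The Sn²⁺/Sn couple has the more positive E°, so it is the cathode; Ni²⁺/Ni is the anode.
E°cell = E°cat − E°an = −0.14 − (−0.25) = +0.11 V; n = 2.
For the overall reaction Sn²⁺(aq) + Ni(s) → Sn(s) + Ni²⁺(aq), Q = [Ni²⁺(aq)] / [Sn²⁺(aq)] = 0.00272, giving log Q = −2.565.
E = E° − (0.0661/n)·log Q = +0.11 − (0.0661/2)(−2.565) = +0.195 V.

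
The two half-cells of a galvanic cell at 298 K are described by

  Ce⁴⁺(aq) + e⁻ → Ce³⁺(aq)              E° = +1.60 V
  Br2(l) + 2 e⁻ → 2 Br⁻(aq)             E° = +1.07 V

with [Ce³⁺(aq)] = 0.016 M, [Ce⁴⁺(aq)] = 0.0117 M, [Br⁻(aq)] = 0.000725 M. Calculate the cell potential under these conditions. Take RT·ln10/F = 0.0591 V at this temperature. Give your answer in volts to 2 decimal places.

The Ce⁴⁺/Ce³⁺ couple has the more positive E°, so it is the cathode; Br₂/Br⁻ is the anode.
E°cell = E°cat − E°an = +1.60 − (+1.07) = +0.53 V; n = 2.
The balanced reaction is 2 Ce⁴⁺(aq) + 2 Br⁻(aq) → 2 Ce³⁺(aq) + Br2(l), so Q = [Ce³⁺(aq)]^2 / ([Ce⁴⁺(aq)]^2·[Br⁻(aq)]^2) = 3.56×10^6 and log Q = 6.551.
Applying E = E° − (RT ln10/nF)·log Q gives +0.53 − (0.0591/2)(6.551) = +0.34 V.

+0.34 V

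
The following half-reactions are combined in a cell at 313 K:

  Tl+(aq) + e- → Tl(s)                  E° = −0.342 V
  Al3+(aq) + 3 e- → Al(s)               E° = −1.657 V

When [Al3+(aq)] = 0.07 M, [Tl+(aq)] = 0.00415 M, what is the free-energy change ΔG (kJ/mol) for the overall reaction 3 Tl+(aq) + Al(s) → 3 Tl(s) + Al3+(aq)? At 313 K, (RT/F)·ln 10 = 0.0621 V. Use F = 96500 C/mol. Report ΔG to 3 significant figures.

With Tl⁺/Tl reduced at the cathode, E°cell = −0.342 − (−1.657) = +1.315 V and n = 3.
Here Q = [Al3+(aq)] / [Tl+(aq)]^3 = 9.79×10^5 (log Q = 5.991), giving E = +1.315 − (0.0621/3)·(5.991) = +1.1910 V.
Finally ΔG = −nFE = −(3)(96500 C/mol)(+1.1910 V) = −345 kJ/mol.

−345 kJ/mol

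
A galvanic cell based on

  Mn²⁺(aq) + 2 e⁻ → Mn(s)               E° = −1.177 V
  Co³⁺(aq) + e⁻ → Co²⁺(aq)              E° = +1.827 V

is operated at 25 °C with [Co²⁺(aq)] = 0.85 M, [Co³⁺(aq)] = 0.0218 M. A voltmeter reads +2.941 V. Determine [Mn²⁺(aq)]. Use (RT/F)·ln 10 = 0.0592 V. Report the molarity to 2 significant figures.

0.088 M

The Co³⁺/Co²⁺ couple has the larger reduction potential, so it is the cathode: E°cell = +1.827 − (−1.177) = +3.004 V and n = 2.
Since E = E° − (0.0592/n)·log Q, log Q = n(E° − E)/0.0592 = 2.128.
For 2 Co³⁺(aq) + Mn(s) → 2 Co²⁺(aq) + Mn²⁺(aq), the reaction quotient is Q = ([Co²⁺(aq)]^2·[Mn²⁺(aq)]) / [Co³⁺(aq)]^2.
Isolating [Mn²⁺(aq)] in Q = 10^{2.128} yields log [Mn²⁺(aq)] = −1.054, i.e. 0.088 M.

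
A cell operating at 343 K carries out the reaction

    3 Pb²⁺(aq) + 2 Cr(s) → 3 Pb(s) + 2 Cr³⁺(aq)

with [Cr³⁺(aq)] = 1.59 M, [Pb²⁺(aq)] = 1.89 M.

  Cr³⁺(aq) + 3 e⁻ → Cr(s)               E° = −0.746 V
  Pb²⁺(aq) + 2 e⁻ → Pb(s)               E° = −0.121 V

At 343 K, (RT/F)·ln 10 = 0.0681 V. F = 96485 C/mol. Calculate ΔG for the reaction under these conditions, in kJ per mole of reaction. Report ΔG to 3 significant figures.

With Pb²⁺/Pb reduced at the cathode, E°cell = −0.121 − (−0.746) = +0.625 V and n = 6.
Here Q = [Cr³⁺(aq)]^2 / [Pb²⁺(aq)]^3 = 0.374 (log Q = −0.427), giving E = +0.625 − (0.0681/6)·(−0.427) = +0.6298 V.
Then ΔG = −nFE = −6 × 96485 × +0.6298 J/mol = −365 kJ/mol.

−365 kJ/mol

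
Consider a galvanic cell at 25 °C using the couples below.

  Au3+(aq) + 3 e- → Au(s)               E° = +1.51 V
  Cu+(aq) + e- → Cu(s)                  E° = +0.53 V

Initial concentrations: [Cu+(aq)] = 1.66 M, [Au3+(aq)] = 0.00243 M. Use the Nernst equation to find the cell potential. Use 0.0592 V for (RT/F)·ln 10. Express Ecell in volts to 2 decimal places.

Since E°(Au³⁺/Au) > E°(Cu⁺/Cu), Au³⁺/Au serves as the cathode.
E°cell = +1.51 − (+0.53) = +0.98 V, with n = 3 electrons transferred.
The balanced reaction is Au3+(aq) + 3 Cu(s) → Au(s) + 3 Cu+(aq), so Q = [Cu+(aq)]^3 / [Au3+(aq)] = 1.88×10^3 and log Q = 3.275.
E = E° − (0.0592/n)·log Q = +0.98 − (0.0592/3)(3.275) = +0.92 V.

+0.92 V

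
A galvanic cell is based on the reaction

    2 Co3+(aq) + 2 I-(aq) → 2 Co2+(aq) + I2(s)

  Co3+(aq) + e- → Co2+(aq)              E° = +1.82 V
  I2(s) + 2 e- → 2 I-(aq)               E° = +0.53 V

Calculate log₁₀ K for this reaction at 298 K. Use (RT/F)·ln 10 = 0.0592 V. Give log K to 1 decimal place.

log K = 43.6

The Co³⁺/Co²⁺ couple is reduced (cathode); E°cell = +1.82 − (+0.53) = +1.29 V with n = 2.
At equilibrium E = 0, so log K = nE°cell / 0.0592 = (2)(+1.29) / 0.0592 = 43.6.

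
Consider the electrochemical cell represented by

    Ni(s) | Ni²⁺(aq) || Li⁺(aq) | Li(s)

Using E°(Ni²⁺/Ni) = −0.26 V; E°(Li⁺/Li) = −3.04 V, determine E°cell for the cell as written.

By convention the left-hand electrode in cell notation is the anode (oxidation) and the right-hand electrode is the cathode (reduction).
E°cell = E°(right) − E°(left) = −3.04 − (−0.26) = −2.78 V.
The negative sign shows that, as written, the cell would require an external voltage to drive the reaction.

−2.78 V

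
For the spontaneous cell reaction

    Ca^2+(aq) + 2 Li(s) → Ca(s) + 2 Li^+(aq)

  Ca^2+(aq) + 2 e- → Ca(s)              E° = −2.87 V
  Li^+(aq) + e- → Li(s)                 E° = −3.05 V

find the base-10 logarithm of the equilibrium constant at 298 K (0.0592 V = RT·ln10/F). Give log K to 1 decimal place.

The Ca²⁺/Ca couple is reduced (cathode); E°cell = −2.87 − (−3.05) = +0.18 V with n = 2.
At equilibrium E = 0, so log K = nE°cell / 0.0592 = (2)(+0.18) / 0.0592 = 6.1.

log K = 6.1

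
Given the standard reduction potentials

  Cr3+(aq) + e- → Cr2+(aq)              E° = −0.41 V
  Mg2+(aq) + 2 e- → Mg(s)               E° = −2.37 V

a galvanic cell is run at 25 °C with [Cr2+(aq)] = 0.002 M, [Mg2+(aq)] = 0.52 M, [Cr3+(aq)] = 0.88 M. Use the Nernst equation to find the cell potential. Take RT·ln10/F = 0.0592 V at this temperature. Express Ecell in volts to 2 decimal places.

+2.12 V

The Cr³⁺/Cr²⁺ couple has the more positive E°, so it is the cathode; Mg²⁺/Mg is the anode.
The standard potential is −0.41 − (−2.37) = +1.96 V and the balanced reaction transfers n = 2 electrons.
For the overall reaction 2 Cr3+(aq) + Mg(s) → 2 Cr2+(aq) + Mg2+(aq), Q = ([Cr2+(aq)]^2·[Mg2+(aq)]) / [Cr3+(aq)]^2 = 2.69×10^−6, giving log Q = −5.571.
Applying E = E° − (RT ln10/nF)·log Q gives +1.96 − (0.0592/2)(−5.571) = +2.12 V.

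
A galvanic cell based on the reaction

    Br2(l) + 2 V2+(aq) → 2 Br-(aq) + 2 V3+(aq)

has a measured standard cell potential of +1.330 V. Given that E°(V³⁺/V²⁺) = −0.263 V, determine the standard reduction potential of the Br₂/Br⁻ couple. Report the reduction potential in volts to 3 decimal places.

+1.067 V

In the reaction as written the Br₂/Br⁻ couple is reduced (cathode) and V³⁺/V²⁺ is oxidized (anode), so E°cell = E°(Br₂/Br⁻) − E°(V³⁺/V²⁺).
E°(Br₂/Br⁻) = E°cell + E°(anode) = +1.330 + (−0.263) = +1.067 V.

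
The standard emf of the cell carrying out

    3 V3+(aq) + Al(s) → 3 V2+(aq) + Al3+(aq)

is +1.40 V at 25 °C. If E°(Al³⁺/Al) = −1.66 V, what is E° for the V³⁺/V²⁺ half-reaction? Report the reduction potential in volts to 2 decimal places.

In the reaction as written the V³⁺/V²⁺ couple is reduced (cathode) and Al³⁺/Al is oxidized (anode), so E°cell = E°(V³⁺/V²⁺) − E°(Al³⁺/Al).
E°(V³⁺/V²⁺) = E°cell + E°(anode) = +1.40 + (−1.66) = −0.26 V.

−0.26 V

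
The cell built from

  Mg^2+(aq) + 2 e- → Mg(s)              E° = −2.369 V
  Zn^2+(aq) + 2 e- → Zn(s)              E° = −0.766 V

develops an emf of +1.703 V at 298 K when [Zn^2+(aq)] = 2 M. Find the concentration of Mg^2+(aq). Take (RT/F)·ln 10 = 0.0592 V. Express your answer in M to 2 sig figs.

With Zn²⁺/Zn at the cathode and Mg²⁺/Mg at the anode, E°cell = −0.766 − (−2.369) = +1.603 V (n = 2).
Since E = E° − (0.0592/n)·log Q, log Q = n(E° − E)/0.0592 = −3.378.
The balanced reaction is Zn^2+(aq) + Mg(s) → Zn(s) + Mg^2+(aq), so Q = [Mg^2+(aq)] / [Zn^2+(aq)].
Isolating [Mg^2+(aq)] in Q = 10^{−3.378} yields log [Mg^2+(aq)] = −3.077, i.e. 0.00084 M.

0.00084 M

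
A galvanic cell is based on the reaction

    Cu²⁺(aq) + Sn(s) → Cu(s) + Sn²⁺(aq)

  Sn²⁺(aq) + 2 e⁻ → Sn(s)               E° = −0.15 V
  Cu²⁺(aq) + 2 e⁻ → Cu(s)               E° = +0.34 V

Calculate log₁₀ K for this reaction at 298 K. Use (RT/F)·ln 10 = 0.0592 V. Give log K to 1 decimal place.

The Cu²⁺/Cu couple is reduced (cathode); E°cell = +0.34 − (−0.15) = +0.49 V with n = 2.
At equilibrium E = 0, so log K = nE°cell / 0.0592 = (2)(+0.49) / 0.0592 = 16.6.

log K = 16.6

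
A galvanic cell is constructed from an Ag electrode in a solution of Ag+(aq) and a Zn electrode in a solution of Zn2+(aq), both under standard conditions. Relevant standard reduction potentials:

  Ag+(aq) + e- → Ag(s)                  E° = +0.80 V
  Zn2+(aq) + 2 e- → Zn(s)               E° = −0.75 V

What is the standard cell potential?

The Ag⁺/Ag couple has the higher E°, so Ag ion is reduced (cathode) and Zn is oxidized (anode).
E°cell = E°(cathode) − E°(anode) = +0.80 − (−0.75) = +1.55 V.

+1.55 V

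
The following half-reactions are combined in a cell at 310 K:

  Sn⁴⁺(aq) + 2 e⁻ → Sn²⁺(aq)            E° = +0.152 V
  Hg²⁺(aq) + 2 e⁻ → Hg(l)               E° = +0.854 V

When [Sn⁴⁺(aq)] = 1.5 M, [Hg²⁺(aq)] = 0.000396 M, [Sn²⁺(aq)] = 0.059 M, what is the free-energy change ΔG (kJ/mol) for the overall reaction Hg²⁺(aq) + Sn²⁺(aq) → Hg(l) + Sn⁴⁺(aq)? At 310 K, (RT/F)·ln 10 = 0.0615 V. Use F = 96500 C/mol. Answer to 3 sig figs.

E°cell = +0.854 − (+0.152) = +0.702 V; the balanced reaction transfers n = 2 electrons.
The reaction quotient is [Sn⁴⁺(aq)] / ([Hg²⁺(aq)]·[Sn²⁺(aq)]) = 6.42×10^4; by Nernst, E = +0.702 − (0.0615/2)(4.808) = +0.5542 V.
ΔG = −nFE = −(2)(96500)(+0.5542) J/mol = −107 kJ/mol.

−107 kJ/mol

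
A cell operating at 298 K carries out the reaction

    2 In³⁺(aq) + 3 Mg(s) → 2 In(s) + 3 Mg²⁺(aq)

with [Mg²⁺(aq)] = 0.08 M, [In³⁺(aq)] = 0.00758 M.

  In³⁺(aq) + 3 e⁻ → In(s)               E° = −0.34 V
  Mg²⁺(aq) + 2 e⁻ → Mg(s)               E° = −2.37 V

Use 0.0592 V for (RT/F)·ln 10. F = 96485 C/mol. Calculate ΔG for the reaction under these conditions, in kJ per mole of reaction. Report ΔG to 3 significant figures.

E°cell = −0.34 − (−2.37) = +2.03 V; the balanced reaction transfers n = 6 electrons.
Here Q = [Mg²⁺(aq)]^3 / [In³⁺(aq)]^2 = 8.91 (log Q = 0.950), giving E = +2.03 − (0.0592/6)·(0.950) = +2.0206 V.
Then ΔG = −nFE = −6 × 96485 × +2.0206 J/mol = −1170 kJ/mol.

−1170 kJ/mol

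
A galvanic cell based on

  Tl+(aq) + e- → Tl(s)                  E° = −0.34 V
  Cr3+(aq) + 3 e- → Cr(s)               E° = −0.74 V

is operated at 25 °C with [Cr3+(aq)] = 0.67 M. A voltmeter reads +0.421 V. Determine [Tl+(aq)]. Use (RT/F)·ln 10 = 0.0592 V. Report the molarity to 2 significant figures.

The Tl⁺/Tl couple has the larger reduction potential, so it is the cathode: E°cell = −0.34 − (−0.74) = +0.40 V and n = 3.
From the Nernst equation, log Q = n(E° − E)/0.0592 = 3·(+0.40 − (+0.421))/0.0592 = −1.064.
Balancing electrons gives 3 Tl+(aq) + Cr(s) → 3 Tl(s) + Cr3+(aq); thus Q = [Cr3+(aq)] / [Tl+(aq)]^3.
Solving for the unknown gives log [Tl+(aq)] = 0.297, so [Tl+(aq)] ≈ 2.0 M.

2.0 M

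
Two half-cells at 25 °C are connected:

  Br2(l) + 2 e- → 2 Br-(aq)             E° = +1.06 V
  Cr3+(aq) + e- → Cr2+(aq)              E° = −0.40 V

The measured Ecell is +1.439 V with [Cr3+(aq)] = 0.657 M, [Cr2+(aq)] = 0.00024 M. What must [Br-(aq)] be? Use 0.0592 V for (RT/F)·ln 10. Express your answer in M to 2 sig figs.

0.00083 M

The Br₂/Br⁻ couple has the larger reduction potential, so it is the cathode: E°cell = +1.06 − (−0.40) = +1.46 V and n = 2.
From the Nernst equation, log Q = n(E° − E)/0.0592 = 2·(+1.46 − (+1.439))/0.0592 = 0.709.
The balanced reaction is Br2(l) + 2 Cr2+(aq) → 2 Br-(aq) + 2 Cr3+(aq), so Q = ([Br-(aq)]^2·[Cr3+(aq)]^2) / [Cr2+(aq)]^2.
Isolating [Br-(aq)] in Q = 10^{0.709} yields log [Br-(aq)] = −3.083, i.e. 0.00083 M.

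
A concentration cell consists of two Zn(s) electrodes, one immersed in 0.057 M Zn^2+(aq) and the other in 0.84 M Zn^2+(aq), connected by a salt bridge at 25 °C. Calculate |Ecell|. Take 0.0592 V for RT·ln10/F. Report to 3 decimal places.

For a concentration cell E°cell = 0, since both electrodes use the same couple.
The compartment with the higher Zn^2+(aq) concentration (0.84 M) acts as the cathode; ions are reduced there and produced at the dilute (0.057 M) anode.
With n = 2, Ecell = −(0.0592/2)·log([dilute]/[conc]) = −(0.0592/2)·log(0.057/0.84) = +0.035 V.

0.035 V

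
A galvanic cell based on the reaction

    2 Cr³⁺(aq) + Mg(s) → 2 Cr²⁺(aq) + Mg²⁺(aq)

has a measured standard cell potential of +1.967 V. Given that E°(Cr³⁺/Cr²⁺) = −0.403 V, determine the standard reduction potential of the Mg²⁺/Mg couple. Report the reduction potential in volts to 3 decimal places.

In the reaction as written the Cr³⁺/Cr²⁺ couple is reduced (cathode) and Mg²⁺/Mg is oxidized (anode), so E°cell = E°(Cr³⁺/Cr²⁺) − E°(Mg²⁺/Mg).
E°(Mg²⁺/Mg) = E°(cathode) − E°cell = −0.403 − (+1.967) = −2.370 V.

−2.370 V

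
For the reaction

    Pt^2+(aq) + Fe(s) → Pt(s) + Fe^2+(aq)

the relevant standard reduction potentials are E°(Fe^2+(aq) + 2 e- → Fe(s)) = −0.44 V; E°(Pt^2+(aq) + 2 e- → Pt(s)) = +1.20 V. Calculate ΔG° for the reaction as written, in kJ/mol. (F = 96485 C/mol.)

In the reaction as written Pt^2+(aq) is reduced, so the Pt²⁺/Pt couple is the cathode and Fe²⁺/Fe is the anode.
E°cell = +1.20 − (−0.44) = +1.64 V; balancing electrons gives n = 2.
ΔG° = −nFE°cell = −(2)(96485)(+1.64) J/mol = −316 kJ/mol.

−316 kJ/mol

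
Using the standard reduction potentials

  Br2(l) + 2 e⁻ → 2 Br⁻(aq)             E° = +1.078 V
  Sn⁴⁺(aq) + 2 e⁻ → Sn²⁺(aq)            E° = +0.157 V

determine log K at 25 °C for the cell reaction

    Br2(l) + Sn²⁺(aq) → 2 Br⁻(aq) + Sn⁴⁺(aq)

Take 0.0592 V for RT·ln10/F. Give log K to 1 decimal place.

The Br₂/Br⁻ couple is reduced (cathode); E°cell = +1.078 − (+0.157) = +0.921 V with n = 2.
At equilibrium E = 0, so log K = nE°cell / 0.0592 = (2)(+0.921) / 0.0592 = 31.1.

log K = 31.1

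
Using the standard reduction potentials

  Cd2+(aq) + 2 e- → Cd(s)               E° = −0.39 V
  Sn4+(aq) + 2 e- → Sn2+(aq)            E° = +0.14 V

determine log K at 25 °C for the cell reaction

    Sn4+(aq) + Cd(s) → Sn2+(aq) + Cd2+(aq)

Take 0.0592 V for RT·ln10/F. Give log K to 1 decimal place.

The Sn⁴⁺/Sn²⁺ couple is reduced (cathode); E°cell = +0.14 − (−0.39) = +0.53 V with n = 2.
At equilibrium E = 0, so log K = nE°cell / 0.0592 = (2)(+0.53) / 0.0592 = 17.9.

log K = 17.9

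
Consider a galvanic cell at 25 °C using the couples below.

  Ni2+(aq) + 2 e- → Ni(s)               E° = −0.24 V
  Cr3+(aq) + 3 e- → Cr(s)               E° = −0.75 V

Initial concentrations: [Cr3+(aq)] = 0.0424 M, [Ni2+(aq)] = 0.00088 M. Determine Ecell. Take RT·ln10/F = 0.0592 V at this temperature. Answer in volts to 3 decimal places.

Since E°(Ni²⁺/Ni) > E°(Cr³⁺/Cr), Ni²⁺/Ni serves as the cathode.
E°cell = −0.24 − (−0.75) = +0.51 V, with n = 6 electrons transferred.
The balanced reaction is 3 Ni2+(aq) + 2 Cr(s) → 3 Ni(s) + 2 Cr3+(aq), so Q = [Cr3+(aq)]^2 / [Ni2+(aq)]^3 = 2.64×10^6 and log Q = 6.421.
Applying E = E° − (RT ln10/nF)·log Q gives +0.51 − (0.0592/6)(6.421) = +0.447 V.

+0.447 V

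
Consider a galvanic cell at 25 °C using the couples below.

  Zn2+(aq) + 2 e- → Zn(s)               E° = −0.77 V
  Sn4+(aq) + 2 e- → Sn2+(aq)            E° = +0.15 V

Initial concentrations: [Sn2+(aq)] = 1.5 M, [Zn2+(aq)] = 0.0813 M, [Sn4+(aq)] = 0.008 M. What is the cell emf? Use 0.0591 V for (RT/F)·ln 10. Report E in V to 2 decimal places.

Sn⁴⁺/Sn²⁺ is reduced (cathode, E° = +0.15 V) and Zn²⁺/Zn is oxidized (anode).
E°cell = E°cat − E°an = +0.15 − (−0.77) = +0.92 V; n = 2.
The balanced reaction is Sn4+(aq) + Zn(s) → Sn2+(aq) + Zn2+(aq), so Q = ([Sn2+(aq)]·[Zn2+(aq)]) / [Sn4+(aq)] = 15.2 and log Q = 1.183.
E = E° − (0.0591/n)·log Q = +0.92 − (0.0591/2)(1.183) = +0.89 V.

+0.89 V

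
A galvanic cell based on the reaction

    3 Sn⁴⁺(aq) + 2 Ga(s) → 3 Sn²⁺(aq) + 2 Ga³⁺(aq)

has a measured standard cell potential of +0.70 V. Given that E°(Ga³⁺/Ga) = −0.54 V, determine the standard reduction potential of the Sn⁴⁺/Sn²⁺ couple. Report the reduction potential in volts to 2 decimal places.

In the reaction as written the Sn⁴⁺/Sn²⁺ couple is reduced (cathode) and Ga³⁺/Ga is oxidized (anode), so E°cell = E°(Sn⁴⁺/Sn²⁺) − E°(Ga³⁺/Ga).
E°(Sn⁴⁺/Sn²⁺) = E°cell + E°(anode) = +0.70 + (−0.54) = +0.16 V.

+0.16 V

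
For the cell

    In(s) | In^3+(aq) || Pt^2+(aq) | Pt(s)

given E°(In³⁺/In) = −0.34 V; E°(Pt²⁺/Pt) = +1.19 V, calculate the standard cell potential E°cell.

By convention the left-hand electrode in cell notation is the anode (oxidation) and the right-hand electrode is the cathode (reduction).
E°cell = E°(right) − E°(left) = +1.19 − (−0.34) = +1.53 V.

+1.53 V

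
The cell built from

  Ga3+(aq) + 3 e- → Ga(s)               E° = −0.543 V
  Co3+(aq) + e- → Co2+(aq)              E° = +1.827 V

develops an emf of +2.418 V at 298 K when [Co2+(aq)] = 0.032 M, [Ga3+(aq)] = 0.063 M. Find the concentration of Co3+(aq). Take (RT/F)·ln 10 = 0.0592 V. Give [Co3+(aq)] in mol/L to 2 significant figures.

Co³⁺/Co²⁺ is the cathode (higher E°); E°cell = +1.827 − (−0.543) = +2.370 V with n = 3.
Since E = E° − (0.0592/n)·log Q, log Q = n(E° − E)/0.0592 = −2.432.
Balancing electrons gives 3 Co3+(aq) + Ga(s) → 3 Co2+(aq) + Ga3+(aq); thus Q = ([Co2+(aq)]^3·[Ga3+(aq)]) / [Co3+(aq)]^3.
Isolating [Co3+(aq)] in Q = 10^{−2.432} yields log [Co3+(aq)] = −1.084, i.e. 0.082 M.

0.082 M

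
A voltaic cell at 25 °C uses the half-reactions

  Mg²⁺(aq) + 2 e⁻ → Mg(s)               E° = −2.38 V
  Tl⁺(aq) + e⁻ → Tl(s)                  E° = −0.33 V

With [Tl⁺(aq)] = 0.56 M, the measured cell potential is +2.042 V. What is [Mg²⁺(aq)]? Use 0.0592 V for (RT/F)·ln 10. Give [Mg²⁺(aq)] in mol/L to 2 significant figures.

Tl⁺/Tl is the cathode (higher E°); E°cell = −0.33 − (−2.38) = +2.05 V with n = 2.
Rearranging E = E° − (0.0592/n)·log Q gives log Q = 2(+2.05 − (+2.042))/0.0592 = 0.270.
For 2 Tl⁺(aq) + Mg(s) → 2 Tl(s) + Mg²⁺(aq), the reaction quotient is Q = [Mg²⁺(aq)] / [Tl⁺(aq)]^2.
Solving for the unknown gives log [Mg²⁺(aq)] = −0.234, so [Mg²⁺(aq)] ≈ 0.58 M.

0.58 M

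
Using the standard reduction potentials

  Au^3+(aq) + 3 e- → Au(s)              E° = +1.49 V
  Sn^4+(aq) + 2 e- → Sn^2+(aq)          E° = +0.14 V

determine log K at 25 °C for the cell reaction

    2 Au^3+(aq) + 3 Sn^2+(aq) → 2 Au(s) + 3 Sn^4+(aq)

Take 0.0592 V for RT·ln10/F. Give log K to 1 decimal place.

log K = 136.8

The Au³⁺/Au couple is reduced (cathode); E°cell = +1.49 − (+0.14) = +1.35 V with n = 6.
At equilibrium E = 0, so log K = nE°cell / 0.0592 = (6)(+1.35) / 0.0592 = 136.8.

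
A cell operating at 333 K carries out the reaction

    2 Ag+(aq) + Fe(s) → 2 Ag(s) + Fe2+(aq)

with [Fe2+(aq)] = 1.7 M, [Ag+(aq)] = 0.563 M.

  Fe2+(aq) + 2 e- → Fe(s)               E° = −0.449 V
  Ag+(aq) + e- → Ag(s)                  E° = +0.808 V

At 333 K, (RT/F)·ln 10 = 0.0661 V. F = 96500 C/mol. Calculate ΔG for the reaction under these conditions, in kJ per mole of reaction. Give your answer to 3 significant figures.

−238 kJ/mol

With Ag⁺/Ag reduced at the cathode, E°cell = +0.808 − (−0.449) = +1.257 V and n = 2.
Here Q = [Fe2+(aq)] / [Ag+(aq)]^2 = 5.36 (log Q = 0.729), giving E = +1.257 − (0.0661/2)·(0.729) = +1.2329 V.
ΔG = −nFE = −(2)(96500)(+1.2329) J/mol = −238 kJ/mol.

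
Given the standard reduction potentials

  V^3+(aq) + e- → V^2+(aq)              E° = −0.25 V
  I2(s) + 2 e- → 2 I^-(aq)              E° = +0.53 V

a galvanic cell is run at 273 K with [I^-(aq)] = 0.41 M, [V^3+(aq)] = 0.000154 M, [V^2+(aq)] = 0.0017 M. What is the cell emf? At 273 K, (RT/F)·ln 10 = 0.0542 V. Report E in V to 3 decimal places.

Since E°(I₂/I⁻) > E°(V³⁺/V²⁺), I₂/I⁻ serves as the cathode.
E°cell = E°cat − E°an = +0.53 − (−0.25) = +0.78 V; n = 2.
For the overall reaction I2(s) + 2 V^2+(aq) → 2 I^-(aq) + 2 V^3+(aq), Q = ([I^-(aq)]^2·[V^3+(aq)]^2) / [V^2+(aq)]^2 = 0.00138, giving log Q = −2.860.
E = E° − (0.0542/n)·log Q = +0.78 − (0.0542/2)(−2.860) = +0.858 V.

+0.858 V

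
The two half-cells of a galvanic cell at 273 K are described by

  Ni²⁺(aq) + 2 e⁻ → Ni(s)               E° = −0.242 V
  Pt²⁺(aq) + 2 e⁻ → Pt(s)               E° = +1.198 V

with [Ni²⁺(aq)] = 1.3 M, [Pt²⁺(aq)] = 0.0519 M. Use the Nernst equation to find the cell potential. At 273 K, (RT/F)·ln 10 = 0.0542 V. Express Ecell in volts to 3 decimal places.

Pt²⁺/Pt is reduced (cathode, E° = +1.198 V) and Ni²⁺/Ni is oxidized (anode).
The standard potential is +1.198 − (−0.242) = +1.440 V and the balanced reaction transfers n = 2 electrons.
The balanced reaction is Pt²⁺(aq) + Ni(s) → Pt(s) + Ni²⁺(aq), so Q = [Ni²⁺(aq)] / [Pt²⁺(aq)] = 25 and log Q = 1.399.
E = E° − (0.0542/n)·log Q = +1.440 − (0.0542/2)(1.399) = +1.402 V.

+1.402 V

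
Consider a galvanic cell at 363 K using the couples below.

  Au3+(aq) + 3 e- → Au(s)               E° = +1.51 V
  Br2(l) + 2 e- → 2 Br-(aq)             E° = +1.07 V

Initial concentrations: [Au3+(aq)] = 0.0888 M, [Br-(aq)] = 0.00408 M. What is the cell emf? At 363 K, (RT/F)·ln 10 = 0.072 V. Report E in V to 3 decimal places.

+0.243 V

The Au³⁺/Au couple has the more positive E°, so it is the cathode; Br₂/Br⁻ is the anode.
E°cell = +1.51 − (+1.07) = +0.44 V, with n = 6 electrons transferred.
The balanced reaction is 2 Au3+(aq) + 6 Br-(aq) → 2 Au(s) + 3 Br2(l), so Q = 1 / ([Au3+(aq)]^2·[Br-(aq)]^6) = 2.75×10^16 and log Q = 16.439.
Applying E = E° − (RT ln10/nF)·log Q gives +0.44 − (0.072/6)(16.439) = +0.243 V.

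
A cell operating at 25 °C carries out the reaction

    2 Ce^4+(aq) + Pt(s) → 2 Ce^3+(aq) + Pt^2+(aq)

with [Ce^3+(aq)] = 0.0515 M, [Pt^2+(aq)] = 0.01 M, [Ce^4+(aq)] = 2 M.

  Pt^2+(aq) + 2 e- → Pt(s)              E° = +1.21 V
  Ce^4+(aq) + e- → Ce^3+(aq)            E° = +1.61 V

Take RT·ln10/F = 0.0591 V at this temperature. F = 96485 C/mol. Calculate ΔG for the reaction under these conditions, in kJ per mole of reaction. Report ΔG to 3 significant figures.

−107 kJ/mol

With Ce⁴⁺/Ce³⁺ reduced at the cathode, E°cell = +1.61 − (+1.21) = +0.40 V and n = 2.
Q = ([Ce^3+(aq)]^2·[Pt^2+(aq)]) / [Ce^4+(aq)]^2 = 6.63×10^−6, so log Q = −5.178 and E = +0.40 − (0.0591/2)(−5.178) = +0.5530 V.
Finally ΔG = −nFE = −(2)(96485 C/mol)(+0.5530 V) = −107 kJ/mol.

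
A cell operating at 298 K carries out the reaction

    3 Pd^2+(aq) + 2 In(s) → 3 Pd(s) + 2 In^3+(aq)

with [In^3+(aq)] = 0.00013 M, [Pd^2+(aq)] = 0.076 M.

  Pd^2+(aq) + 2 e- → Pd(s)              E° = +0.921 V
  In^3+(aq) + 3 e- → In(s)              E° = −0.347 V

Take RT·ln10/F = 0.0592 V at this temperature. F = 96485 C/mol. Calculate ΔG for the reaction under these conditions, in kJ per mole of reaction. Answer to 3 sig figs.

−759 kJ/mol

With Pd²⁺/Pd reduced at the cathode, E°cell = +0.921 − (−0.347) = +1.268 V and n = 6.
The reaction quotient is [In^3+(aq)]^2 / [Pd^2+(aq)]^3 = 3.85×10^−5; by Nernst, E = +1.268 − (0.0592/6)(−4.415) = +1.3116 V.
Then ΔG = −nFE = −6 × 96485 × +1.3116 J/mol = −759 kJ/mol.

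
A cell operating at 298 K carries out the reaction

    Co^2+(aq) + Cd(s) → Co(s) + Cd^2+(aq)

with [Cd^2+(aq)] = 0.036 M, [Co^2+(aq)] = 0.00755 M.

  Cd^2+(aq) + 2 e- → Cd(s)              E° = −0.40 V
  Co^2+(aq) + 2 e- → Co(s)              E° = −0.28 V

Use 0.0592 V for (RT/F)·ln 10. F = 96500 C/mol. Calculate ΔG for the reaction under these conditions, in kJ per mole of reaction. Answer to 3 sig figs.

E°cell = −0.28 − (−0.40) = +0.12 V; the balanced reaction transfers n = 2 electrons.
Q = [Cd^2+(aq)] / [Co^2+(aq)] = 4.77, so log Q = 0.678 and E = +0.12 − (0.0592/2)(0.678) = +0.0999 V.
Then ΔG = −nFE = −2 × 96500 × +0.0999 J/mol = −19.3 kJ/mol.

−19.3 kJ/mol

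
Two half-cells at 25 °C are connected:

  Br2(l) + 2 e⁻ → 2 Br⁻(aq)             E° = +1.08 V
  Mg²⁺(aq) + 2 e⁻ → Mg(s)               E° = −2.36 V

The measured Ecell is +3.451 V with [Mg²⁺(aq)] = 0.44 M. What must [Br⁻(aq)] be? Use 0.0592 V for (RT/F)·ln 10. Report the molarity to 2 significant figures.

Br₂/Br⁻ is the cathode (higher E°); E°cell = +1.08 − (−2.36) = +3.44 V with n = 2.
Since E = E° − (0.0592/n)·log Q, log Q = n(E° − E)/0.0592 = −0.372.
For Br2(l) + Mg(s) → 2 Br⁻(aq) + Mg²⁺(aq), the reaction quotient is Q = [Br⁻(aq)]^2·[Mg²⁺(aq)].
Solving for the unknown gives log [Br⁻(aq)] = −0.008, so [Br⁻(aq)] ≈ 0.98 M.

0.98 M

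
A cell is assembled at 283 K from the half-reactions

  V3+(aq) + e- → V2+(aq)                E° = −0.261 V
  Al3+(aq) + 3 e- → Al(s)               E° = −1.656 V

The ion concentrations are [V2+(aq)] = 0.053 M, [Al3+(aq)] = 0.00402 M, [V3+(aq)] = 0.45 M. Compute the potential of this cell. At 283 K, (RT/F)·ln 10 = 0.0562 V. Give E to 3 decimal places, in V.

+1.492 V

V³⁺/V²⁺ is reduced (cathode, E° = −0.261 V) and Al³⁺/Al is oxidized (anode).
E°cell = −0.261 − (−1.656) = +1.395 V, with n = 3 electrons transferred.
The balanced reaction is 3 V3+(aq) + Al(s) → 3 V2+(aq) + Al3+(aq), so Q = ([V2+(aq)]^3·[Al3+(aq)]) / [V3+(aq)]^3 = 6.57×10^−6 and log Q = −5.183.
Applying E = E° − (RT ln10/nF)·log Q gives +1.395 − (0.0562/3)(−5.183) = +1.492 V.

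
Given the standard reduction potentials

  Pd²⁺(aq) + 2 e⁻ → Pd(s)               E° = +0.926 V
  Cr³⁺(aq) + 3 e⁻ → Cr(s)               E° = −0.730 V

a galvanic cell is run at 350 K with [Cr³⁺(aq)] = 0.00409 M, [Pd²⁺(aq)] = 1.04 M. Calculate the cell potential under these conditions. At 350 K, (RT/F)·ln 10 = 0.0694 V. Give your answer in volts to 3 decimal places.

+1.712 V

Since E°(Pd²⁺/Pd) > E°(Cr³⁺/Cr), Pd²⁺/Pd serves as the cathode.
The standard potential is +0.926 − (−0.730) = +1.656 V and the balanced reaction transfers n = 6 electrons.
Balancing gives 3 Pd²⁺(aq) + 2 Cr(s) → 3 Pd(s) + 2 Cr³⁺(aq); hence Q = [Cr³⁺(aq)]^2 / [Pd²⁺(aq)]^3 = 1.49×10^−5 (log Q = −4.828).
E = E° − (0.0694/n)·log Q = +1.656 − (0.0694/6)(−4.828) = +1.712 V.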